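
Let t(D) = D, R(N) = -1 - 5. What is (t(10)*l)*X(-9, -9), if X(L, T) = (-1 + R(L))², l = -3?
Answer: -1470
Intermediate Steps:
R(N) = -6
X(L, T) = 49 (X(L, T) = (-1 - 6)² = (-7)² = 49)
(t(10)*l)*X(-9, -9) = (10*(-3))*49 = -30*49 = -1470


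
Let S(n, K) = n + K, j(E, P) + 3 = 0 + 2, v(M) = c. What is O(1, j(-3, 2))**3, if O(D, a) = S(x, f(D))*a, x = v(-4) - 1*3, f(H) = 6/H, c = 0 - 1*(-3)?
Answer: -216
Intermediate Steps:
c = 3 (c = 0 + 3 = 3)
v(M) = 3
j(E, P) = -1 (j(E, P) = -3 + (0 + 2) = -3 + 2 = -1)
x = 0 (x = 3 - 1*3 = 3 - 3 = 0)
S(n, K) = K + n
O(D, a) = 6*a/D (O(D, a) = (6/D + 0)*a = (6/D)*a = 6*a/D)
O(1, j(-3, 2))**3 = (6*(-1)/1)**3 = (6*(-1)*1)**3 = (-6)**3 = -216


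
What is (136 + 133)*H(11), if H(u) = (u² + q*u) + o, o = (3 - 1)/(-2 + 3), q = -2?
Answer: 27169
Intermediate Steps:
o = 2 (o = 2/1 = 2*1 = 2)
H(u) = 2 + u² - 2*u (H(u) = (u² - 2*u) + 2 = 2 + u² - 2*u)
(136 + 133)*H(11) = (136 + 133)*(2 + 11² - 2*11) = 269*(2 + 121 - 22) = 269*101 = 27169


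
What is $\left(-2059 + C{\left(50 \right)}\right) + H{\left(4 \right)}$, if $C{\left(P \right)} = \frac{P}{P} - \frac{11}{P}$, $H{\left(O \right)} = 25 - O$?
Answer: $- \frac{101861}{50} \approx -2037.2$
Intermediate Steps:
$C{\left(P \right)} = 1 - \frac{11}{P}$
$\left(-2059 + C{\left(50 \right)}\right) + H{\left(4 \right)} = \left(-2059 + \frac{-11 + 50}{50}\right) + \left(25 - 4\right) = \left(-2059 + \frac{1}{50} \cdot 39\right) + \left(25 - 4\right) = \left(-2059 + \frac{39}{50}\right) + 21 = - \frac{102911}{50} + 21 = - \frac{101861}{50}$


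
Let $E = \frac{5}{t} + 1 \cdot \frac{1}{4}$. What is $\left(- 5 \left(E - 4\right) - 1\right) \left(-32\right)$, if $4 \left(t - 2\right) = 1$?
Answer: $- \frac{1912}{9} \approx -212.44$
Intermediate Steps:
$t = \frac{9}{4}$ ($t = 2 + \frac{1}{4} \cdot 1 = 2 + \frac{1}{4} = \frac{9}{4} \approx 2.25$)
$E = \frac{89}{36}$ ($E = \frac{5}{\frac{9}{4}} + 1 \cdot \frac{1}{4} = 5 \cdot \frac{4}{9} + 1 \cdot \frac{1}{4} = \frac{20}{9} + \frac{1}{4} = \frac{89}{36} \approx 2.4722$)
$\left(- 5 \left(E - 4\right) - 1\right) \left(-32\right) = \left(- 5 \left(\frac{89}{36} - 4\right) - 1\right) \left(-32\right) = \left(\left(-5\right) \left(- \frac{55}{36}\right) - 1\right) \left(-32\right) = \left(\frac{275}{36} - 1\right) \left(-32\right) = \frac{239}{36} \left(-32\right) = - \frac{1912}{9}$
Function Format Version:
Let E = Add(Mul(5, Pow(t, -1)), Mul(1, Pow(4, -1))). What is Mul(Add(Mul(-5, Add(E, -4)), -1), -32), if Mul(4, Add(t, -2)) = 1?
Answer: Rational(-1912, 9) ≈ -212.44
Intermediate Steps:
t = Rational(9, 4) (t = Add(2, Mul(Rational(1, 4), 1)) = Add(2, Rational(1, 4)) = Rational(9, 4) ≈ 2.2500)
E = Rational(89, 36) (E = Add(Mul(5, Pow(Rational(9, 4), -1)), Mul(1, Pow(4, -1))) = Add(Mul(5, Rational(4, 9)), Mul(1, Rational(1, 4))) = Add(Rational(20, 9), Rational(1, 4)) = Rational(89, 36) ≈ 2.4722)
Mul(Add(Mul(-5, Add(E, -4)), -1), -32) = Mul(Add(Mul(-5, Add(Rational(89, 36), -4)), -1), -32) = Mul(Add(Mul(-5, Rational(-55, 36)), -1), -32) = Mul(Add(Rational(275, 36), -1), -32) = Mul(Rational(239, 36), -32) = Rational(-1912, 9)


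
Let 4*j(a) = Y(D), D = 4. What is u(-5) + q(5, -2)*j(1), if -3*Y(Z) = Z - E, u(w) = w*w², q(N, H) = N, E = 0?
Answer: -380/3 ≈ -126.67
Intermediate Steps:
u(w) = w³
Y(Z) = -Z/3 (Y(Z) = -(Z - 1*0)/3 = -(Z + 0)/3 = -Z/3)
j(a) = -⅓ (j(a) = (-⅓*4)/4 = (¼)*(-4/3) = -⅓)
u(-5) + q(5, -2)*j(1) = (-5)³ + 5*(-⅓) = -125 - 5/3 = -380/3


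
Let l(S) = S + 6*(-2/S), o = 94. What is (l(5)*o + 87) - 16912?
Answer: -82903/5 ≈ -16581.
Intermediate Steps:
l(S) = S - 12/S
(l(5)*o + 87) - 16912 = ((5 - 12/5)*94 + 87) - 16912 = ((13/5)*94 + 87) - 16912 = (1222/5 + 87) - 16912 = 1657/5 - 16912 = -82903/5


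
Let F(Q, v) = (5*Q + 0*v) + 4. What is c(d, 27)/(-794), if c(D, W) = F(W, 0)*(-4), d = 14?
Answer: 278/397 ≈ 0.70025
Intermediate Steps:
F(Q, v) = 4 + 5*Q (F(Q, v) = (5*Q + 0) + 4 = 5*Q + 4 = 4 + 5*Q)
c(D, W) = -16 - 20*W (c(D, W) = (4 + 5*W)*(-4) = -16 - 20*W)
c(d, 27)/(-794) = (-16 - 20*27)/(-794) = (-16 - 540)*(-1/794) = -556*(-1/794) = 278/397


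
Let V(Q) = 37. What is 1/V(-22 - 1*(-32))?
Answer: 1/37 ≈ 0.027027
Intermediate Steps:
1/V(-22 - 1*(-32)) = 1/37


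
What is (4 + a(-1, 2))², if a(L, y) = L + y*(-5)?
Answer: 49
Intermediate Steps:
a(L, y) = L - 5*y
(4 + a(-1, 2))² = (4 + (-1 - 5*2))² = (4 + (-1 - 10))² = (4 - 11)² = (-7)² = 49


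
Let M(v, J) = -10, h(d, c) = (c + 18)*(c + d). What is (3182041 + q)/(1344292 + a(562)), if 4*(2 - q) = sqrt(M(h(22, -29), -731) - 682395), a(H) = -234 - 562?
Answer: 1060681/447832 - I*sqrt(682405)/5373984 ≈ 2.3685 - 0.00015372*I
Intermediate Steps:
h(d, c) = (18 + c)*(c + d)
a(H) = -796
q = 2 - I*sqrt(682405)/4 (q = 2 - sqrt(-10 - 682395)/4 = 2 - I*sqrt(682405)/4 ≈ 2.0 - 206.52*I)
(3182041 + q)/(1344292 + a(562)) = (3182041 + (2 - I*sqrt(682405)/4))/(1344292 - 796) = (3182043 - I*sqrt(682405)/4)/1343496 = (3182043 - I*sqrt(682405)/4)*(1/1343496) = 1060681/447832 - I*sqrt(682405)/5373984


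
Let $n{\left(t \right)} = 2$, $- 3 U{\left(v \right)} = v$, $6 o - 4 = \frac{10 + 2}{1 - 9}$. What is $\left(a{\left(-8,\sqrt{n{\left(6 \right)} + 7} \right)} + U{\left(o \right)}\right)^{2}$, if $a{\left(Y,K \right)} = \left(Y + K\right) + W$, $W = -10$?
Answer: $\frac{297025}{1296} \approx 229.19$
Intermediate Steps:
$o = \frac{5}{12}$ ($o = \frac{2}{3} + \frac{\left(10 + 2\right) \frac{1}{1 - 9}}{6} = \frac{2}{3} + \frac{12 \frac{1}{-8}}{6} = \frac{2}{3} + \frac{12 \left(- \frac{1}{8}\right)}{6} = \frac{2}{3} + \frac{1}{6} \left(- \frac{3}{2}\right) = \frac{2}{3} - \frac{1}{4} = \frac{5}{12} \approx 0.41667$)
$U{\left(v \right)} = - \frac{v}{3}$
$a{\left(Y,K \right)} = -10 + K + Y$ ($a{\left(Y,K \right)} = \left(Y + K\right) - 10 = \left(K + Y\right) - 10 = -10 + K + Y$)
$\left(a{\left(-8,\sqrt{n{\left(6 \right)} + 7} \right)} + U{\left(o \right)}\right)^{2} = \left(\left(-10 + \sqrt{2 + 7} - 8\right) - \frac{5}{36}\right)^{2} = \left(\left(-10 + \sqrt{9} - 8\right) - \frac{5}{36}\right)^{2} = \left(\left(-10 + 3 - 8\right) - \frac{5}{36}\right)^{2} = \left(-15 - \frac{5}{36}\right)^{2} = \left(- \frac{545}{36}\right)^{2} = \frac{297025}{1296}$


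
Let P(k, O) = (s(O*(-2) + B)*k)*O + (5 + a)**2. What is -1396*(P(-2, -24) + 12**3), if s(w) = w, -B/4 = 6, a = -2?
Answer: -4033044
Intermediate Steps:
B = -24 (B = -4*6 = -24)
P(k, O) = 9 + O*k*(-24 - 2*O) (P(k, O) = ((O*(-2) - 24)*k)*O + (5 - 2)**2 = ((-2*O - 24)*k)*O + 3**2 = ((-24 - 2*O)*k)*O + 9 = (k*(-24 - 2*O))*O + 9 = O*k*(-24 - 2*O) + 9 = 9 + O*k*(-24 - 2*O))
-1396*(P(-2, -24) + 12**3) = -1396*((9 - 2*(-24)*(-2)*(12 - 24)) + 12**3) = -1396*((9 - 2*(-24)*(-2)*(-12)) + 1728) = -1396*((9 + 1152) + 1728) = -1396*(1161 + 1728) = -1396*2889 = -4033044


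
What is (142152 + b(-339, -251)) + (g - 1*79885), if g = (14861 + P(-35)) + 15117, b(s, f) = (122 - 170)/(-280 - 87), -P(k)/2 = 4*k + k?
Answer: 33982413/367 ≈ 92595.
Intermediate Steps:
P(k) = -10*k (P(k) = -2*(4*k + k) = -10*k)
b(s, f) = 48/367 (b(s, f) = -48/(-367) = -48*(-1/367) = 48/367)
g = 30328 (g = (14861 - 10*(-35)) + 15117 = (14861 + 350) + 15117 = 15211 + 15117 = 30328)
(142152 + b(-339, -251)) + (g - 1*79885) = (142152 + 48/367) + (30328 - 1*79885) = 52169832/367 + (30328 - 79885) = 52169832/367 - 49557 = 33982413/367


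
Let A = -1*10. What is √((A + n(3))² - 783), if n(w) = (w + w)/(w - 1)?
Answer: I*√734 ≈ 27.092*I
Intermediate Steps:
A = -10
n(w) = 2*w/(-1 + w) (n(w) = (2*w)/(-1 + w) = 2*w/(-1 + w))
√((A + n(3))² - 783) = √((-10 + 2*3/(-1 + 3))² - 783) = √((-10 + 2*3/2)² - 783) = √((-10 + 2*3*(½))² - 783) = √((-10 + 3)² - 783) = √((-7)² - 783) = √(49 - 783) = √(-734) = I*√734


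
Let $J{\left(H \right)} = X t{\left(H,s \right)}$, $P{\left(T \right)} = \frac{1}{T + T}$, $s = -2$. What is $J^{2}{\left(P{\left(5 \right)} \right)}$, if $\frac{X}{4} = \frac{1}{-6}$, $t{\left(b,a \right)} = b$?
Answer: $\frac{1}{225} \approx 0.0044444$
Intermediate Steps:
$P{\left(T \right)} = \frac{1}{2 T}$
$X = - \frac{2}{3}$ ($X = \frac{4}{-6} = 4 \left(- \frac{1}{6}\right) = - \frac{2}{3} \approx -0.66667$)
$J{\left(H \right)} = - \frac{2 H}{3}$
$J^{2}{\left(P{\left(5 \right)} \right)} = \left(- \frac{2 \frac{1}{2 \cdot 5}}{3}\right)^{2} = \left(- \frac{2 \cdot \frac{1}{2} \cdot \frac{1}{5}}{3}\right)^{2} = \left(\left(- \frac{2}{3}\right) \frac{1}{10}\right)^{2} = \left(- \frac{1}{15}\right)^{2} = \frac{1}{225}$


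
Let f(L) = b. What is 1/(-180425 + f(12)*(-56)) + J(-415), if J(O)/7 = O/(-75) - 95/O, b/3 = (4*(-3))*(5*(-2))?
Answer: 2014595257/49945665 ≈ 40.336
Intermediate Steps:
b = 360 (b = 3*((4*(-3))*(5*(-2))) = 3*(-12*(-10)) = 3*120 = 360)
f(L) = 360
J(O) = -665/O - 7*O/75 (J(O) = 7*(O/(-75) - 95/O) = 7*(O*(-1/75) - 95/O) = 7*(-O/75 - 95/O) = 7*(-95/O - O/75) = -665/O - 7*O/75)
1/(-180425 + f(12)*(-56)) + J(-415) = 1/(-180425 + 360*(-56)) + (-665/(-415) - 7/75*(-415)) = 1/(-180425 - 20160) + (-665*(-1/415) + 581/15) = 1/(-200585) + (133/83 + 581/15) = -1/200585 + 50218/1245 = 2014595257/49945665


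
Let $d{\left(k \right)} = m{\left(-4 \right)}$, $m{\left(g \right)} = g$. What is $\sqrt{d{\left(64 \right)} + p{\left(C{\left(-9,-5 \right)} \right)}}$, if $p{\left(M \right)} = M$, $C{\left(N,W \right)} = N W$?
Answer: $\sqrt{41} \approx 6.4031$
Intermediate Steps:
$d{\left(k \right)} = -4$
$\sqrt{d{\left(64 \right)} + p{\left(C{\left(-9,-5 \right)} \right)}} = \sqrt{-4 - -45} = \sqrt{-4 + 45} = \sqrt{41}$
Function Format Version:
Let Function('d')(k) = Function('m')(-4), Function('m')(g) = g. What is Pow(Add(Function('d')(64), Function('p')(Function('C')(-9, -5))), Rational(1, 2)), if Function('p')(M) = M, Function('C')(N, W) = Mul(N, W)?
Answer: Pow(41, Rational(1, 2)) ≈ 6.4031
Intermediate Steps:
Function('d')(k) = -4
Pow(Add(Function('d')(64), Function('p')(Function('C')(-9, -5))), Rational(1, 2)) = Pow(Add(-4, Mul(-9, -5)), Rational(1, 2)) = Pow(Add(-4, 45), Rational(1, 2)) = Pow(41, Rational(1, 2))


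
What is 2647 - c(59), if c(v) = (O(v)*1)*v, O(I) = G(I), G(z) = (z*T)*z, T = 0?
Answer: 2647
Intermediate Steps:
G(z) = 0 (G(z) = (z*0)*z = 0*z = 0)
O(I) = 0
c(v) = 0 (c(v) = (0*1)*v = 0*v = 0)
2647 - c(59) = 2647 - 1*0 = 2647 + 0 = 2647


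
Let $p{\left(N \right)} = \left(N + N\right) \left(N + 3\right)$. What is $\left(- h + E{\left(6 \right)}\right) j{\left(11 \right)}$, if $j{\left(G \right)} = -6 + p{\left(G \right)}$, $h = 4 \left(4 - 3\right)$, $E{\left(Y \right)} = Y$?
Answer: $604$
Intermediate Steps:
$h = 4$ ($h = 4 \cdot 1 = 4$)
$p{\left(N \right)} = 2 N \left(3 + N\right)$
$j{\left(G \right)} = -6 + 2 G \left(3 + G\right)$
$\left(- h + E{\left(6 \right)}\right) j{\left(11 \right)} = \left(\left(-1\right) 4 + 6\right) \left(-6 + 2 \cdot 11 \left(3 + 11\right)\right) = \left(-4 + 6\right) \left(-6 + 2 \cdot 11 \cdot 14\right) = 2 \left(-6 + 308\right) = 2 \cdot 302 = 604$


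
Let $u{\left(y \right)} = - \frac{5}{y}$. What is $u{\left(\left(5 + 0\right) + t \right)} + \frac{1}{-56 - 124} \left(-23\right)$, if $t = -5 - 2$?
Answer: $\frac{473}{180} \approx 2.6278$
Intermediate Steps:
$t = -7$
$u{\left(\left(5 + 0\right) + t \right)} + \frac{1}{-56 - 124} \left(-23\right) = - \frac{5}{\left(5 + 0\right) - 7} + \frac{1}{-56 - 124} \left(-23\right) = - \frac{5}{5 - 7} + \frac{1}{-180} \left(-23\right) = - \frac{5}{-2} - - \frac{23}{180} = \left(-5\right) \left(- \frac{1}{2}\right) + \frac{23}{180} = \frac{5}{2} + \frac{23}{180} = \frac{473}{180}$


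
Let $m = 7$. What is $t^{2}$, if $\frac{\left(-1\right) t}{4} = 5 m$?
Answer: $19600$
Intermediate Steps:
$t = -140$ ($t = - 4 \cdot 5 \cdot 7 = \left(-4\right) 35 = -140$)
$t^{2} = \left(-140\right)^{2} = 19600$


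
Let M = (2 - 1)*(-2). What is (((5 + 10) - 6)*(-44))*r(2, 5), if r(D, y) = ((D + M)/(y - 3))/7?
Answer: 0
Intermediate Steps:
M = -2 (M = 1*(-2) = -2)
r(D, y) = (-2 + D)/(7*(-3 + y)) (r(D, y) = ((D - 2)/(y - 3))/7 = ((-2 + D)/(-3 + y))*(⅐) = (-2 + D)/(7*(-3 + y)))
(((5 + 10) - 6)*(-44))*r(2, 5) = (((5 + 10) - 6)*(-44))*((-2 + 2)/(7*(-3 + 5))) = ((15 - 6)*(-44))*((⅐)*0/2) = (9*(-44))*((⅐)*(½)*0) = -396*0 = 0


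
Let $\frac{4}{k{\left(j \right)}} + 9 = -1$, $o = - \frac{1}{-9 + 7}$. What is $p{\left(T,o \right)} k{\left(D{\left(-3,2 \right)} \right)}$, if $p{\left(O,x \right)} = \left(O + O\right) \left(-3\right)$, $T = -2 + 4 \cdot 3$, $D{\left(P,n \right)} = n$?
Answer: $24$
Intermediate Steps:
$o = \frac{1}{2}$ ($o = - \frac{1}{-2} = \left(-1\right) \left(- \frac{1}{2}\right) = \frac{1}{2} \approx 0.5$)
$k{\left(j \right)} = - \frac{2}{5}$ ($k{\left(j \right)} = \frac{4}{-9 - 1} = \frac{4}{-10} = 4 \left(- \frac{1}{10}\right) = - \frac{2}{5}$)
$T = 10$ ($T = -2 + 12 = 10$)
$p{\left(O,x \right)} = - 6 O$ ($p{\left(O,x \right)} = 2 O \left(-3\right) = - 6 O$)
$p{\left(T,o \right)} k{\left(D{\left(-3,2 \right)} \right)} = \left(-6\right) 10 \left(- \frac{2}{5}\right) = \left(-60\right) \left(- \frac{2}{5}\right) = 24$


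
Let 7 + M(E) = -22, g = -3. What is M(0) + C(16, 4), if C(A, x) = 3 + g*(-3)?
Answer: -17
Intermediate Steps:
M(E) = -29 (M(E) = -7 - 22 = -29)
C(A, x) = 12 (C(A, x) = 3 - 3*(-3) = 3 + 9 = 12)
M(0) + C(16, 4) = -29 + 12 = -17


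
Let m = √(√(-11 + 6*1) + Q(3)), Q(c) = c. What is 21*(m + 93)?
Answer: 1953 + 21*√(3 + I*√5) ≈ 1991.6 + 12.788*I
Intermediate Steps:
m = √(3 + I*√5) (m = √(√(-11 + 6*1) + 3) = √(√(-11 + 6) + 3) = √(√(-5) + 3) = √(I*√5 + 3) = √(3 + I*√5) ≈ 1.836 + 0.60896*I)
21*(m + 93) = 21*(√(3 + I*√5) + 93) = 21*(93 + √(3 + I*√5)) = 1953 + 21*√(3 + I*√5)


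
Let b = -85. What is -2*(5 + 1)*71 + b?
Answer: -937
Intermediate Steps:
-2*(5 + 1)*71 + b = -2*(5 + 1)*71 - 85 = -2*6*71 - 85 = -12*71 - 85 = -852 - 85 = -937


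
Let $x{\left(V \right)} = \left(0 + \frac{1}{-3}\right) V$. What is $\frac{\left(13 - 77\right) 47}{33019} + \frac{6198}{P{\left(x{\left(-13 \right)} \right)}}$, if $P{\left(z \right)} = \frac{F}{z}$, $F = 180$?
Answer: $\frac{443141431}{2971710} \approx 149.12$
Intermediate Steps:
$x{\left(V \right)} = - \frac{V}{3}$ ($x{\left(V \right)} = \left(0 - \frac{1}{3}\right) V = - \frac{V}{3}$)
$P{\left(z \right)} = \frac{180}{z}$
$\frac{\left(13 - 77\right) 47}{33019} + \frac{6198}{P{\left(x{\left(-13 \right)} \right)}} = \frac{\left(13 - 77\right) 47}{33019} + \frac{6198}{180 \frac{1}{\left(- \frac{1}{3}\right) \left(-13\right)}} = \left(-64\right) 47 \cdot \frac{1}{33019} + \frac{6198}{180 \frac{1}{\frac{13}{3}}} = \left(-3008\right) \frac{1}{33019} + \frac{6198}{180 \cdot \frac{3}{13}} = - \frac{3008}{33019} + \frac{6198}{\frac{540}{13}} = - \frac{3008}{33019} + 6198 \cdot \frac{13}{540} = - \frac{3008}{33019} + \frac{13429}{90} = \frac{443141431}{2971710}$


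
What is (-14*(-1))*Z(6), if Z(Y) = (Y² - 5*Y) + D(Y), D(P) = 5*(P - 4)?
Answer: 224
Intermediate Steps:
D(P) = -20 + 5*P (D(P) = 5*(-4 + P) = -20 + 5*P)
Z(Y) = -20 + Y² (Z(Y) = (Y² - 5*Y) + (-20 + 5*Y) = -20 + Y²)
(-14*(-1))*Z(6) = (-14*(-1))*(-20 + 6²) = 14*(-20 + 36) = 14*16 = 224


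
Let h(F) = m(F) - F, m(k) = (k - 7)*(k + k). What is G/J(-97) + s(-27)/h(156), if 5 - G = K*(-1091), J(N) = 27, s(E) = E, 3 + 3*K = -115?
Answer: -73629583/46332 ≈ -1589.2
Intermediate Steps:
K = -118/3 (K = -1 + (⅓)*(-115) = -1 - 115/3 = -118/3 ≈ -39.333)
m(k) = 2*k*(-7 + k) (m(k) = (-7 + k)*(2*k) = 2*k*(-7 + k))
G = -128723/3 (G = 5 - (-118)*(-1091)/3 = 5 - 1*128738/3 = 5 - 128738/3 = -128723/3 ≈ -42908.)
h(F) = -F + 2*F*(-7 + F) (h(F) = 2*F*(-7 + F) - F = -F + 2*F*(-7 + F))
G/J(-97) + s(-27)/h(156) = -128723/3/27 - 27*1/(156*(-15 + 2*156)) = -128723/3*1/27 - 27*1/(156*(-15 + 312)) = -128723/81 - 27/(156*297) = -128723/81 - 27/46332 = -128723/81 - 27*1/46332 = -128723/81 - 1/1716 = -73629583/46332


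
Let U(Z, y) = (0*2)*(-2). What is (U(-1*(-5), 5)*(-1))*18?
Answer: 0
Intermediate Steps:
U(Z, y) = 0 (U(Z, y) = 0*(-2) = 0)
(U(-1*(-5), 5)*(-1))*18 = (0*(-1))*18 = 0*18 = 0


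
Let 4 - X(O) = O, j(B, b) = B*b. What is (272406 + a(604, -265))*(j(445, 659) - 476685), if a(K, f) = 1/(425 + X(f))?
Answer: -17338699196975/347 ≈ -4.9967e+10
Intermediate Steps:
X(O) = 4 - O
a(K, f) = 1/(429 - f) (a(K, f) = 1/(425 + (4 - f)) = 1/(429 - f))
(272406 + a(604, -265))*(j(445, 659) - 476685) = (272406 - 1/(-429 - 265))*(445*659 - 476685) = (272406 - 1/(-694))*(293255 - 476685) = (272406 - 1*(-1/694))*(-183430) = (272406 + 1/694)*(-183430) = (189049765/694)*(-183430) = -17338699196975/347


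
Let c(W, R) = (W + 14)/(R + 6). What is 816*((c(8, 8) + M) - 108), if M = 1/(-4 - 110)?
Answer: -11551432/133 ≈ -86853.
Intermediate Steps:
c(W, R) = (14 + W)/(6 + R)
M = -1/114 (M = 1/(-114) = -1/114 ≈ -0.0087719)
816*((c(8, 8) + M) - 108) = 816*(((14 + 8)/(6 + 8) - 1/114) - 108) = 816*((22/14 - 1/114) - 108) = 816*(((1/14)*22 - 1/114) - 108) = 816*((11/7 - 1/114) - 108) = 816*(1247/798 - 108) = 816*(-84937/798) = -11551432/133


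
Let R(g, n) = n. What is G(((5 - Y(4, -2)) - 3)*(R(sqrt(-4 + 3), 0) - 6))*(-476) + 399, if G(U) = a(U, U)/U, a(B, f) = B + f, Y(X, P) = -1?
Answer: -553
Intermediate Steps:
G(U) = 2 (G(U) = (U + U)/U = (2*U)/U = 2)
G(((5 - Y(4, -2)) - 3)*(R(sqrt(-4 + 3), 0) - 6))*(-476) + 399 = 2*(-476) + 399 = -952 + 399 = -553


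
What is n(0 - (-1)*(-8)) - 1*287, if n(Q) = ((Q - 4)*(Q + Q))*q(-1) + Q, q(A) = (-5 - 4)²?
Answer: 15257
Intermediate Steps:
q(A) = 81 (q(A) = (-9)² = 81)
n(Q) = Q + 162*Q*(-4 + Q) (n(Q) = ((Q - 4)*(Q + Q))*81 + Q = ((-4 + Q)*(2*Q))*81 + Q = (2*Q*(-4 + Q))*81 + Q = 162*Q*(-4 + Q) + Q = Q + 162*Q*(-4 + Q))
n(0 - (-1)*(-8)) - 1*287 = (0 - (-1)*(-8))*(-647 + 162*(0 - (-1)*(-8))) - 1*287 = (0 - 1*8)*(-647 + 162*(0 - 1*8)) - 287 = (0 - 8)*(-647 + 162*(0 - 8)) - 287 = -8*(-647 + 162*(-8)) - 287 = -8*(-647 - 1296) - 287 = -8*(-1943) - 287 = 15544 - 287 = 15257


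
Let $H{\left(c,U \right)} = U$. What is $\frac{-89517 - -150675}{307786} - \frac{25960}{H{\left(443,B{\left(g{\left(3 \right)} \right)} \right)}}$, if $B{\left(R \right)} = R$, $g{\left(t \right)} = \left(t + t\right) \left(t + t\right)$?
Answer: $- \frac{998490359}{1385037} \approx -720.91$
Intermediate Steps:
$g{\left(t \right)} = 4 t^{2}$ ($g{\left(t \right)} = 2 t 2 t = 4 t^{2}$)
$\frac{-89517 - -150675}{307786} - \frac{25960}{H{\left(443,B{\left(g{\left(3 \right)} \right)} \right)}} = \frac{-89517 - -150675}{307786} - \frac{25960}{4 \cdot 3^{2}} = \left(-89517 + 150675\right) \frac{1}{307786} - \frac{25960}{4 \cdot 9} = 61158 \cdot \frac{1}{307786} - \frac{25960}{36} = \frac{30579}{153893} - \frac{6490}{9} = - \frac{998490359}{1385037}$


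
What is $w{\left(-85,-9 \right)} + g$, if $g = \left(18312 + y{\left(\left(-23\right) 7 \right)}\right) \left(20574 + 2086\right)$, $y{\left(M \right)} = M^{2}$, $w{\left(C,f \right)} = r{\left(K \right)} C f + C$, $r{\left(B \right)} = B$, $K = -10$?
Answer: $1002312045$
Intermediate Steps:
$w{\left(C,f \right)} = C - 10 C f$ ($w{\left(C,f \right)} = - 10 C f + C = C - 10 C f$)
$g = 1002319780$ ($g = \left(18312 + \left(\left(-23\right) 7\right)^{2}\right) \left(20574 + 2086\right) = \left(18312 + \left(-161\right)^{2}\right) 22660 = \left(18312 + 25921\right) 22660 = 44233 \cdot 22660 = 1002319780$)
$w{\left(-85,-9 \right)} + g = - 85 \left(1 - -90\right) + 1002319780 = - 85 \left(1 + 90\right) + 1002319780 = \left(-85\right) 91 + 1002319780 = -7735 + 1002319780 = 1002312045$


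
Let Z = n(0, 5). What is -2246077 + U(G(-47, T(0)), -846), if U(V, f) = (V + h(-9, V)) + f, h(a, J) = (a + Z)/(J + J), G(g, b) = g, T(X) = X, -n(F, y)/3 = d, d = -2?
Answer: -211215177/94 ≈ -2.2470e+6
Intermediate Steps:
n(F, y) = 6 (n(F, y) = -3*(-2) = 6)
Z = 6
h(a, J) = (6 + a)/(2*J) (h(a, J) = (a + 6)/(J + J) = (6 + a)/((2*J)) = (6 + a)*(1/(2*J)) = (6 + a)/(2*J))
U(V, f) = V + f - 3/(2*V) (U(V, f) = (V + (6 - 9)/(2*V)) + f = (V + (½)*(-3)/V) + f = (V - 3/(2*V)) + f = V + f - 3/(2*V))
-2246077 + U(G(-47, T(0)), -846) = -2246077 + (-47 - 846 - 3/2/(-47)) = -2246077 + (-47 - 846 - 3/2*(-1/47)) = -2246077 + (-47 - 846 + 3/94) = -2246077 - 83939/94 = -211215177/94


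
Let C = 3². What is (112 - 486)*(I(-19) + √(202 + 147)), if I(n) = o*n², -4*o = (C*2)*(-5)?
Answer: -3037815 - 374*√349 ≈ -3.0448e+6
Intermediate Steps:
C = 9
o = 45/2 (o = -9*2*(-5)/4 = -9*(-5)/2 = -¼*(-90) = 45/2 ≈ 22.500)
I(n) = 45*n²/2
(112 - 486)*(I(-19) + √(202 + 147)) = (112 - 486)*((45/2)*(-19)² + √(202 + 147)) = -374*((45/2)*361 + √349) = -374*(16245/2 + √349) = -3037815 - 374*√349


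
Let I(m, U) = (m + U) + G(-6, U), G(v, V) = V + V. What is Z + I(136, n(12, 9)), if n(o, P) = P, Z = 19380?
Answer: 19543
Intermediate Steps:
G(v, V) = 2*V
I(m, U) = m + 3*U (I(m, U) = (m + U) + 2*U = (U + m) + 2*U = m + 3*U)
Z + I(136, n(12, 9)) = 19380 + (136 + 3*9) = 19380 + (136 + 27) = 19380 + 163 = 19543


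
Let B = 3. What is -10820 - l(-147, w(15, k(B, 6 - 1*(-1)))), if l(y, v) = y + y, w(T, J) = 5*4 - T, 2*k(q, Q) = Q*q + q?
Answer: -10526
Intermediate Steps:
k(q, Q) = q/2 + Q*q/2 (k(q, Q) = (Q*q + q)/2 = (q + Q*q)/2 = q/2 + Q*q/2)
w(T, J) = 20 - T
l(y, v) = 2*y
-10820 - l(-147, w(15, k(B, 6 - 1*(-1)))) = -10820 - 2*(-147) = -10820 - 1*(-294) = -10820 + 294 = -10526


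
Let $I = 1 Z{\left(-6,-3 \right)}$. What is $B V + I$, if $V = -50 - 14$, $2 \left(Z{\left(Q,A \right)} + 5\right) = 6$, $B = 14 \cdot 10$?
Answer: $-8962$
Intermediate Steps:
$B = 140$
$Z{\left(Q,A \right)} = -2$ ($Z{\left(Q,A \right)} = -5 + \frac{1}{2} \cdot 6 = -5 + 3 = -2$)
$V = -64$ ($V = -50 - 14 = -64$)
$I = -2$ ($I = 1 \left(-2\right) = -2$)
$B V + I = 140 \left(-64\right) - 2 = -8960 - 2 = -8962$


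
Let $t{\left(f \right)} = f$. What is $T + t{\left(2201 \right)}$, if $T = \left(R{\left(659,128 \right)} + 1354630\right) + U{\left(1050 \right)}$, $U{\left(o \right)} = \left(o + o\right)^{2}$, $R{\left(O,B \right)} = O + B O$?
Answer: $5851842$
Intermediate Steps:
$U{\left(o \right)} = 4 o^{2}$ ($U{\left(o \right)} = \left(2 o\right)^{2} = 4 o^{2}$)
$T = 5849641$ ($T = \left(659 \left(1 + 128\right) + 1354630\right) + 4 \cdot 1050^{2} = \left(659 \cdot 129 + 1354630\right) + 4 \cdot 1102500 = \left(85011 + 1354630\right) + 4410000 = 1439641 + 4410000 = 5849641$)
$T + t{\left(2201 \right)} = 5849641 + 2201 = 5851842$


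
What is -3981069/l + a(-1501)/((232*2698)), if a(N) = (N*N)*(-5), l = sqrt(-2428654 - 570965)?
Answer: -592895/32944 + 442341*I*sqrt(333291)/111097 ≈ -17.997 + 2298.6*I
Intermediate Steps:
l = 3*I*sqrt(333291) (l = sqrt(-2999619) = 3*I*sqrt(333291) ≈ 1731.9*I)
a(N) = -5*N**2 (a(N) = N**2*(-5) = -5*N**2)
-3981069/l + a(-1501)/((232*2698)) = -3981069*(-I*sqrt(333291)/999873) + (-5*(-1501)**2)/((232*2698)) = -(-442341)*I*sqrt(333291)/111097 - 5*2253001/625936 = 442341*I*sqrt(333291)/111097 - 11265005*1/625936 = 442341*I*sqrt(333291)/111097 - 592895/32944 = -592895/32944 + 442341*I*sqrt(333291)/111097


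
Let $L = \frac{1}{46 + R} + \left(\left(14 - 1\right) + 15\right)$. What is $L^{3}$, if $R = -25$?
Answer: $\frac{204336469}{9261} \approx 22064.0$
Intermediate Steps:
$L = \frac{589}{21}$ ($L = \frac{1}{46 - 25} + \left(\left(14 - 1\right) + 15\right) = \frac{1}{21} + \left(13 + 15\right) = \frac{1}{21} + 28 = \frac{589}{21} \approx 28.048$)
$L^{3} = \left(\frac{589}{21}\right)^{3} = \frac{204336469}{9261}$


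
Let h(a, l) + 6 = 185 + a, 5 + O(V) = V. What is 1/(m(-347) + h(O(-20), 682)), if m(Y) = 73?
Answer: 1/227 ≈ 0.0044053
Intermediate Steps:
O(V) = -5 + V
h(a, l) = 179 + a (h(a, l) = -6 + (185 + a) = 179 + a)
1/(m(-347) + h(O(-20), 682)) = 1/(73 + (179 + (-5 - 20))) = 1/(73 + (179 - 25)) = 1/(73 + 154) = 1/227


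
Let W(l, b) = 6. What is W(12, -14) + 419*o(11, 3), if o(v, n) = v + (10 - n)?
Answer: 7548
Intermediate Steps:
o(v, n) = 10 + v - n
W(12, -14) + 419*o(11, 3) = 6 + 419*(10 + 11 - 1*3) = 6 + 419*(10 + 11 - 3) = 6 + 419*18 = 6 + 7542 = 7548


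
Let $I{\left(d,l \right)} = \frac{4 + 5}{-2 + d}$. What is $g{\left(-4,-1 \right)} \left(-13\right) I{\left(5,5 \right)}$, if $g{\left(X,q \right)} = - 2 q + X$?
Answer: $78$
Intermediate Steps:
$I{\left(d,l \right)} = \frac{9}{-2 + d}$
$g{\left(X,q \right)} = X - 2 q$
$g{\left(-4,-1 \right)} \left(-13\right) I{\left(5,5 \right)} = \left(-4 - -2\right) \left(-13\right) \frac{9}{-2 + 5} = \left(-4 + 2\right) \left(-13\right) \frac{9}{3} = \left(-2\right) \left(-13\right) 9 \cdot \frac{1}{3} = 26 \cdot 3 = 78$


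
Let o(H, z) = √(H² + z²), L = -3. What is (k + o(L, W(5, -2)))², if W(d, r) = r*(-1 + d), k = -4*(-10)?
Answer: (40 + √73)² ≈ 2356.5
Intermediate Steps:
k = 40
(k + o(L, W(5, -2)))² = (40 + √((-3)² + (-2*(-1 + 5))²))² = (40 + √(9 + (-2*4)²))² = (40 + √(9 + (-8)²))² = (40 + √(9 + 64))² = (40 + √73)²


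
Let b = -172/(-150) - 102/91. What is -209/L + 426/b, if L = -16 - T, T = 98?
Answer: 4361659/264 ≈ 16521.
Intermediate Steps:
b = 176/6825 (b = -172*(-1/150) - 102*1/91 = 86/75 - 102/91 = 176/6825 ≈ 0.025788)
L = -114 (L = -16 - 1*98 = -16 - 98 = -114)
-209/L + 426/b = -209/(-114) + 426/(176/6825) = -209*(-1/114) + 426*(6825/176) = 11/6 + 1453725/88 = 4361659/264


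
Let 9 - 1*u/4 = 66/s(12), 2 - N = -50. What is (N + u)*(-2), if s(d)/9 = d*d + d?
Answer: -20548/117 ≈ -175.62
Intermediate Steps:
N = 52 (N = 2 - 1*(-50) = 2 + 50 = 52)
s(d) = 9*d + 9*d² (s(d) = 9*(d*d + d) = 9*(d² + d) = 9*(d + d²) = 9*d + 9*d²)
u = 4190/117 (u = 36 - 264/(9*12*(1 + 12)) = 36 - 264/(9*12*13) = 36 - 264/1404 = 36 - 4*11/234 = 36 - 22/117 = 4190/117 ≈ 35.812)
(N + u)*(-2) = (52 + 4190/117)*(-2) = (10274/117)*(-2) = -20548/117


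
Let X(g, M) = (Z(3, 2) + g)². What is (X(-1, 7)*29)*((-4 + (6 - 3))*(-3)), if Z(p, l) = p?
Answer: 348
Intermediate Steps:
X(g, M) = (3 + g)²
(X(-1, 7)*29)*((-4 + (6 - 3))*(-3)) = ((3 - 1)²*29)*((-4 + (6 - 3))*(-3)) = (2²*29)*((-4 + 3)*(-3)) = (4*29)*(-1*(-3)) = 116*3 = 348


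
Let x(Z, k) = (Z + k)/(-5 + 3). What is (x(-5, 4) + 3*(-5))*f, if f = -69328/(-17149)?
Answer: -1005256/17149 ≈ -58.619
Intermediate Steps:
f = 69328/17149 (f = -69328*(-1/17149) = 69328/17149 ≈ 4.0427)
x(Z, k) = -Z/2 - k/2 (x(Z, k) = (Z + k)/(-2) = (Z + k)*(-½) = -Z/2 - k/2)
(x(-5, 4) + 3*(-5))*f = ((-½*(-5) - ½*4) + 3*(-5))*(69328/17149) = ((5/2 - 2) - 15)*(69328/17149) = (½ - 15)*(69328/17149) = -29/2*69328/17149 = -1005256/17149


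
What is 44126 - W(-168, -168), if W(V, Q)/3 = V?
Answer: 44630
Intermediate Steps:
W(V, Q) = 3*V
44126 - W(-168, -168) = 44126 - 3*(-168) = 44126 - 1*(-504) = 44126 + 504 = 44630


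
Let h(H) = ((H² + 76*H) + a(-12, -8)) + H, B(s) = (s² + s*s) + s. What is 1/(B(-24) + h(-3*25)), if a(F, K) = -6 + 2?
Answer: 1/974 ≈ 0.0010267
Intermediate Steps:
a(F, K) = -4
B(s) = s + 2*s² (B(s) = (s² + s²) + s = 2*s² + s = s + 2*s²)
h(H) = -4 + H² + 77*H (h(H) = ((H² + 76*H) - 4) + H = (-4 + H² + 76*H) + H = -4 + H² + 77*H)
1/(B(-24) + h(-3*25)) = 1/(-24*(1 + 2*(-24)) + (-4 + (-3*25)² + 77*(-3*25))) = 1/(-24*(1 - 48) + (-4 + (-75)² + 77*(-75))) = 1/(-24*(-47) + (-4 + 5625 - 5775)) = 1/(1128 - 154) = 1/974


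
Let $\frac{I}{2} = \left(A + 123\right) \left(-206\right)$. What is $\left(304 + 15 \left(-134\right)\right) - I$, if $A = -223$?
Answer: $-42906$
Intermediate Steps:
$I = 41200$ ($I = 2 \left(-223 + 123\right) \left(-206\right) = 2 \left(\left(-100\right) \left(-206\right)\right) = 2 \cdot 20600 = 41200$)
$\left(304 + 15 \left(-134\right)\right) - I = \left(304 + 15 \left(-134\right)\right) - 41200 = \left(304 - 2010\right) - 41200 = -1706 - 41200 = -42906$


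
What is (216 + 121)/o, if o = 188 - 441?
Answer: -337/253 ≈ -1.3320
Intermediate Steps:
o = -253
(216 + 121)/o = (216 + 121)/(-253) = 337*(-1/253) = -337/253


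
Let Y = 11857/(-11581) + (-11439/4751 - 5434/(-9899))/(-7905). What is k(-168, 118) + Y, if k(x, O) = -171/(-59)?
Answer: 25064344616896247/13369731982979145 ≈ 1.8747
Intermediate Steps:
k(x, O) = 171/59 (k(x, O) = -171*(-1/59) = 171/59)
Y = -231952840187462/226605626830155 (Y = 11857*(-1/11581) + (-11439*1/4751 - 5434*(-1/9899))*(-1/7905) = -11857/11581 + (-11439/4751 + 286/521)*(-1/7905) = -11857/11581 - 4600933/2475271*(-1/7905) = -11857/11581 + 4600933/19567017255 = -231952840187462/226605626830155 ≈ -1.0236)
k(-168, 118) + Y = 171/59 - 231952840187462/226605626830155 = 25064344616896247/13369731982979145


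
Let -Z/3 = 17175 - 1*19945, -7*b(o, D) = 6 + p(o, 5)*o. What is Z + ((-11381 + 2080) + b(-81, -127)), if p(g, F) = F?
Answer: -934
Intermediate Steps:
b(o, D) = -6/7 - 5*o/7 (b(o, D) = -(6 + 5*o)/7 = -6/7 - 5*o/7)
Z = 8310 (Z = -3*(17175 - 1*19945) = -3*(17175 - 19945) = -3*(-2770) = 8310)
Z + ((-11381 + 2080) + b(-81, -127)) = 8310 + ((-11381 + 2080) + (-6/7 - 5/7*(-81))) = 8310 + (-9301 + (-6/7 + 405/7)) = 8310 + (-9301 + 57) = 8310 - 9244 = -934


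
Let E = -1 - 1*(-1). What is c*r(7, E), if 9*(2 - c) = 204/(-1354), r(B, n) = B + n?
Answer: 28672/2031 ≈ 14.117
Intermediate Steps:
E = 0 (E = -1 + 1 = 0)
c = 4096/2031 (c = 2 - 68/(3*(-1354)) = 2 - 68*(-1)/(3*1354) = 2 - 1/9*(-102/677) = 2 + 34/2031 = 4096/2031 ≈ 2.0167)
c*r(7, E) = 4096*(7 + 0)/2031 = (4096/2031)*7 = 28672/2031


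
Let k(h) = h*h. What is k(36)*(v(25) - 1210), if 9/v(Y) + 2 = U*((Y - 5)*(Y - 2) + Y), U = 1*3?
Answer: -2278524816/1453 ≈ -1.5682e+6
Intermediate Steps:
U = 3
k(h) = h²
v(Y) = 9/(-2 + 3*Y + 3*(-5 + Y)*(-2 + Y)) (v(Y) = 9/(-2 + 3*((Y - 5)*(Y - 2) + Y)) = 9/(-2 + 3*((-5 + Y)*(-2 + Y) + Y)) = 9/(-2 + 3*(Y + (-5 + Y)*(-2 + Y))) = 9/(-2 + (3*Y + 3*(-5 + Y)*(-2 + Y))) = 9/(-2 + 3*Y + 3*(-5 + Y)*(-2 + Y)))
k(36)*(v(25) - 1210) = 36²*(9/(28 - 18*25 + 3*25²) - 1210) = 1296*(9/(28 - 450 + 3*625) - 1210) = 1296*(9/(28 - 450 + 1875) - 1210) = 1296*(9/1453 - 1210) = 1296*(-1758121/1453) = -2278524816/1453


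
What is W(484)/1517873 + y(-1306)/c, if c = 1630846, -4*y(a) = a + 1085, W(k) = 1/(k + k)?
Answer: 1449652047/42789352911074 ≈ 3.3879e-5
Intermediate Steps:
W(k) = 1/(2*k)
y(a) = -1085/4 - a/4 (y(a) = -(a + 1085)/4 = -(1085 + a)/4 = -1085/4 - a/4)
W(484)/1517873 + y(-1306)/c = ((½)/484)/1517873 + (-1085/4 - ¼*(-1306))/1630846 = ((½)*(1/484))*(1/1517873) + (-1085/4 + 653/2)*(1/1630846) = (1/968)*(1/1517873) + (221/4)*(1/1630846) = 1/1469301064 + 221/6523384 = 1449652047/42789352911074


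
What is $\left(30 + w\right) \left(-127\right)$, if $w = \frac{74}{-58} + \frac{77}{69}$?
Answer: $- \frac{7583170}{2001} \approx -3789.7$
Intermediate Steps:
$w = - \frac{320}{2001}$ ($w = 74 \left(- \frac{1}{58}\right) + 77 \cdot \frac{1}{69} = - \frac{37}{29} + \frac{77}{69} = - \frac{320}{2001} \approx -0.15992$)
$\left(30 + w\right) \left(-127\right) = \left(30 - \frac{320}{2001}\right) \left(-127\right) = \frac{59710}{2001} \left(-127\right) = - \frac{7583170}{2001}$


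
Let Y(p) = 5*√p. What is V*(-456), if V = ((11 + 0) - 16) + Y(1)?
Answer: 0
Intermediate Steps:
V = 0 (V = ((11 + 0) - 16) + 5*√1 = (11 - 16) + 5*1 = -5 + 5 = 0)
V*(-456) = 0*(-456) = 0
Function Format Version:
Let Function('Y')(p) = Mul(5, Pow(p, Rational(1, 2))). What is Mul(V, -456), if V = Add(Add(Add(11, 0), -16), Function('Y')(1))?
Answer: 0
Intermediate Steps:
V = 0 (V = Add(Add(Add(11, 0), -16), Mul(5, Pow(1, Rational(1, 2)))) = Add(Add(11, -16), Mul(5, 1)) = Add(-5, 5) = 0)
Mul(V, -456) = Mul(0, -456) = 0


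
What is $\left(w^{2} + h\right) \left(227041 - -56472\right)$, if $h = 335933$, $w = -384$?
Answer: $137047065557$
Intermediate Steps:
$\left(w^{2} + h\right) \left(227041 - -56472\right) = \left(\left(-384\right)^{2} + 335933\right) \left(227041 - -56472\right) = \left(147456 + 335933\right) \left(227041 + 56472\right) = 483389 \cdot 283513 = 137047065557$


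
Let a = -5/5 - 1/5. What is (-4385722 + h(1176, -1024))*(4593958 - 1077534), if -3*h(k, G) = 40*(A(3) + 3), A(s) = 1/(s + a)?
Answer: -416400069672176/27 ≈ -1.5422e+13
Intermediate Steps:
a = -6/5 (a = -5*1/5 - 1*1/5 = -1 - 1/5 = -6/5 ≈ -1.2000)
A(s) = 1/(-6/5 + s) (A(s) = 1/(s - 6/5) = 1/(-6/5 + s))
h(k, G) = -1280/27 (h(k, G) = -40*(5/(-6 + 5*3) + 3)/3 = -40*(5/(-6 + 15) + 3)/3 = -40*(5/9 + 3)/3 = -40*32/(3*9) = -1/3*1280/9 = -1280/27)
(-4385722 + h(1176, -1024))*(4593958 - 1077534) = (-4385722 - 1280/27)*(4593958 - 1077534) = -118415774/27*3516424 = -416400069672176/27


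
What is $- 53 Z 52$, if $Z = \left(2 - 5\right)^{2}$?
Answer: $-24804$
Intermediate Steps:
$Z = 9$ ($Z = \left(-3\right)^{2} = 9$)
$- 53 Z 52 = \left(-53\right) 9 \cdot 52 = \left(-477\right) 52 = -24804$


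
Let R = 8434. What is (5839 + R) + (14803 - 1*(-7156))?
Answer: 36232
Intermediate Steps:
(5839 + R) + (14803 - 1*(-7156)) = (5839 + 8434) + (14803 - 1*(-7156)) = 14273 + (14803 + 7156) = 14273 + 21959 = 36232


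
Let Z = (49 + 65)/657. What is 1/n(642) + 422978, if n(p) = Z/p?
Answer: 8106881/19 ≈ 4.2668e+5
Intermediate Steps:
Z = 38/219 (Z = 114*(1/657) = 38/219 ≈ 0.17352)
n(p) = 38/(219*p)
1/n(642) + 422978 = 1/((38/219)/642) + 422978 = 1/((38/219)*(1/642)) + 422978 = 1/(19/70299) + 422978 = 70299/19 + 422978 = 8106881/19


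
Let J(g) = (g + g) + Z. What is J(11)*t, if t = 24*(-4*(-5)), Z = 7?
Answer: 13920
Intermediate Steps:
J(g) = 7 + 2*g (J(g) = (g + g) + 7 = 2*g + 7 = 7 + 2*g)
t = 480 (t = 24*20 = 480)
J(11)*t = (7 + 2*11)*480 = (7 + 22)*480 = 29*480 = 13920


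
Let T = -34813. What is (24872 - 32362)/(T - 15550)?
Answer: 7490/50363 ≈ 0.14872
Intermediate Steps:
(24872 - 32362)/(T - 15550) = (24872 - 32362)/(-34813 - 15550) = -7490/(-50363) = -7490*(-1/50363) = 7490/50363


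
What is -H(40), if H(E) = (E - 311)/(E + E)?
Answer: 271/80 ≈ 3.3875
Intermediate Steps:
H(E) = (-311 + E)/(2*E) (H(E) = (-311 + E)/((2*E)) = (-311 + E)*(1/(2*E)) = (-311 + E)/(2*E))
-H(40) = -(-311 + 40)/(2*40) = -(-271)/(2*40) = -1*(-271/80) = 271/80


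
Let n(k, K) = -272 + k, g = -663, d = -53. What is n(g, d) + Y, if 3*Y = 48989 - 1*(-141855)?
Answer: 188039/3 ≈ 62680.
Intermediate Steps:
Y = 190844/3 (Y = (48989 - 1*(-141855))/3 = (48989 + 141855)/3 = (⅓)*190844 = 190844/3 ≈ 63615.)
n(g, d) + Y = (-272 - 663) + 190844/3 = -935 + 190844/3 = 188039/3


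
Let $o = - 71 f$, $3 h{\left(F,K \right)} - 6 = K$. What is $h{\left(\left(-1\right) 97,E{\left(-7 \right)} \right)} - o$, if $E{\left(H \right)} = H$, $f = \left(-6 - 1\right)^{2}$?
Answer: $\frac{10436}{3} \approx 3478.7$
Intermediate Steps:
$f = 49$ ($f = \left(-7\right)^{2} = 49$)
$h{\left(F,K \right)} = 2 + \frac{K}{3}$
$o = -3479$ ($o = \left(-71\right) 49 = -3479$)
$h{\left(\left(-1\right) 97,E{\left(-7 \right)} \right)} - o = \left(2 + \frac{1}{3} \left(-7\right)\right) - -3479 = \left(2 - \frac{7}{3}\right) + 3479 = - \frac{1}{3} + 3479 = \frac{10436}{3}$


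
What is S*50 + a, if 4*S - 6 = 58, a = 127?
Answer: 927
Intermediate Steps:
S = 16 (S = 3/2 + (¼)*58 = 3/2 + 29/2 = 16)
S*50 + a = 16*50 + 127 = 800 + 127 = 927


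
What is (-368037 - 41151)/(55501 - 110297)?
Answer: 102297/13699 ≈ 7.4675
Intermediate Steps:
(-368037 - 41151)/(55501 - 110297) = -409188/(-54796) = -409188*(-1/54796) = 102297/13699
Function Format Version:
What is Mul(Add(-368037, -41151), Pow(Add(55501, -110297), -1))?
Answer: Rational(102297, 13699) ≈ 7.4675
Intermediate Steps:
Mul(Add(-368037, -41151), Pow(Add(55501, -110297), -1)) = Mul(-409188, Pow(-54796, -1)) = Mul(-409188, Rational(-1, 54796)) = Rational(102297, 13699)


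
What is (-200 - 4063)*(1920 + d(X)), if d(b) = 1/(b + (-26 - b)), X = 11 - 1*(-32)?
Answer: -212804697/26 ≈ -8.1848e+6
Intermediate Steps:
X = 43 (X = 11 + 32 = 43)
d(b) = -1/26 (d(b) = 1/(-26) = -1/26)
(-200 - 4063)*(1920 + d(X)) = (-200 - 4063)*(1920 - 1/26) = -4263*49919/26 = -212804697/26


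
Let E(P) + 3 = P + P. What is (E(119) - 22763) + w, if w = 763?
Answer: -21765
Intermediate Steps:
E(P) = -3 + 2*P (E(P) = -3 + (P + P) = -3 + 2*P)
(E(119) - 22763) + w = ((-3 + 2*119) - 22763) + 763 = ((-3 + 238) - 22763) + 763 = (235 - 22763) + 763 = -22528 + 763 = -21765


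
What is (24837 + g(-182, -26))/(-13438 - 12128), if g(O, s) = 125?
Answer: -12481/12783 ≈ -0.97637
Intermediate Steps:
(24837 + g(-182, -26))/(-13438 - 12128) = (24837 + 125)/(-13438 - 12128) = 24962/(-25566) = 24962*(-1/25566) = -12481/12783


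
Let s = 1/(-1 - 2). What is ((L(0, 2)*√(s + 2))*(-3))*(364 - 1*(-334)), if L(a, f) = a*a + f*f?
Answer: -2792*√15 ≈ -10813.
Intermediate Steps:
s = -⅓ (s = 1/(-3) = -⅓ ≈ -0.33333)
L(a, f) = a² + f²
((L(0, 2)*√(s + 2))*(-3))*(364 - 1*(-334)) = (((0² + 2²)*√(-⅓ + 2))*(-3))*(364 - 1*(-334)) = (((0 + 4)*√(5/3))*(-3))*(364 + 334) = ((4*(√15/3))*(-3))*698 = ((4*√15/3)*(-3))*698 = -4*√15*698 = -2792*√15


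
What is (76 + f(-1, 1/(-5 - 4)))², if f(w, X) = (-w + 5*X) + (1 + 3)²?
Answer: 692224/81 ≈ 8546.0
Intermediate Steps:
f(w, X) = 16 - w + 5*X (f(w, X) = (-w + 5*X) + 4² = (-w + 5*X) + 16 = 16 - w + 5*X)
(76 + f(-1, 1/(-5 - 4)))² = (76 + (16 - 1*(-1) + 5/(-5 - 4)))² = (76 + (16 + 1 + 5/(-9)))² = (76 + (16 + 1 + 5*(-⅑)))² = (76 + (16 + 1 - 5/9))² = (76 + 148/9)² = (832/9)² = 692224/81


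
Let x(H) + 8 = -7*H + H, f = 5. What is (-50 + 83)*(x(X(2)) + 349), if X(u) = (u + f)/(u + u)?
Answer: 21813/2 ≈ 10907.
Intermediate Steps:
X(u) = (5 + u)/(2*u) (X(u) = (u + 5)/(u + u) = (5 + u)/((2*u)) = (5 + u)*(1/(2*u)) = (5 + u)/(2*u))
x(H) = -8 - 6*H (x(H) = -8 + (-7*H + H) = -8 - 6*H)
(-50 + 83)*(x(X(2)) + 349) = (-50 + 83)*((-8 - 3*(5 + 2)/2) + 349) = 33*((-8 - 3*7/2) + 349) = 33*((-8 - 6*7/4) + 349) = 33*((-8 - 21/2) + 349) = 33*(-37/2 + 349) = 33*(661/2) = 21813/2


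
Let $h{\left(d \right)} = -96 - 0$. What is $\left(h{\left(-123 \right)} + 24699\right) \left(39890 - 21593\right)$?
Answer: $450161091$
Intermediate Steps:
$h{\left(d \right)} = -96$ ($h{\left(d \right)} = -96 + 0 = -96$)
$\left(h{\left(-123 \right)} + 24699\right) \left(39890 - 21593\right) = \left(-96 + 24699\right) \left(39890 - 21593\right) = 24603 \cdot 18297 = 450161091$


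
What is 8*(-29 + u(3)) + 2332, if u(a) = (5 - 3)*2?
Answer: 2132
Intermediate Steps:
u(a) = 4 (u(a) = 2*2 = 4)
8*(-29 + u(3)) + 2332 = 8*(-29 + 4) + 2332 = 8*(-25) + 2332 = -200 + 2332 = 2132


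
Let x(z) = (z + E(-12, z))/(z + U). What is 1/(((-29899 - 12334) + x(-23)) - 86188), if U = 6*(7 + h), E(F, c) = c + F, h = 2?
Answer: -31/3981109 ≈ -7.7868e-6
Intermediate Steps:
E(F, c) = F + c
U = 54 (U = 6*(7 + 2) = 6*9 = 54)
x(z) = (-12 + 2*z)/(54 + z) (x(z) = (z + (-12 + z))/(z + 54) = (-12 + 2*z)/(54 + z))
1/(((-29899 - 12334) + x(-23)) - 86188) = 1/(((-29899 - 12334) + 2*(-6 - 23)/(54 - 23)) - 86188) = 1/((-42233 + 2*(-29)/31) - 86188) = 1/((-42233 + 2*(1/31)*(-29)) - 86188) = 1/((-42233 - 58/31) - 86188) = 1/(-1309281/31 - 86188) = 1/(-3981109/31) = -31/3981109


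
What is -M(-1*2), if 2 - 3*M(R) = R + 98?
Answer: 94/3 ≈ 31.333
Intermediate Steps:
M(R) = -32 - R/3 (M(R) = 2/3 - (R + 98)/3 = 2/3 - (98 + R)/3 = 2/3 + (-98/3 - R/3) = -32 - R/3)
-M(-1*2) = -(-32 - (-1)*2/3) = -(-32 - 1/3*(-2)) = -(-32 + 2/3) = -1*(-94/3) = 94/3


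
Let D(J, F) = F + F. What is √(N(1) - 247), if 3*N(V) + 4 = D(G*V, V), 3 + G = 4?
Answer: I*√2229/3 ≈ 15.737*I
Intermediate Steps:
G = 1 (G = -3 + 4 = 1)
D(J, F) = 2*F
N(V) = -4/3 + 2*V/3 (N(V) = -4/3 + (2*V)/3 = -4/3 + 2*V/3)
√(N(1) - 247) = √((-4/3 + (⅔)*1) - 247) = √((-4/3 + ⅔) - 247) = √(-⅔ - 247) = √(-743/3) = I*√2229/3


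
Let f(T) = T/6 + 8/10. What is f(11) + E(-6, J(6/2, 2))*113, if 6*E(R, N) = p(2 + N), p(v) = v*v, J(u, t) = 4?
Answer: 20419/30 ≈ 680.63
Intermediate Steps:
p(v) = v²
f(T) = ⅘ + T/6 (f(T) = T*(⅙) + 8*(⅒) = T/6 + ⅘ = ⅘ + T/6)
E(R, N) = (2 + N)²/6
f(11) + E(-6, J(6/2, 2))*113 = (⅘ + (⅙)*11) + ((2 + 4)²/6)*113 = (⅘ + 11/6) + ((⅙)*6²)*113 = 79/30 + ((⅙)*36)*113 = 79/30 + 6*113 = 79/30 + 678 = 20419/30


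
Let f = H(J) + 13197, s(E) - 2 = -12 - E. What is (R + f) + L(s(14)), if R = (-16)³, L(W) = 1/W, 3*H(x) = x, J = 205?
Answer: 220063/24 ≈ 9169.3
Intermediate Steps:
s(E) = -10 - E (s(E) = 2 + (-12 - E) = -10 - E)
H(x) = x/3
R = -4096
f = 39796/3 (f = (⅓)*205 + 13197 = 205/3 + 13197 = 39796/3 ≈ 13265.)
(R + f) + L(s(14)) = (-4096 + 39796/3) + 1/(-10 - 1*14) = 27508/3 + 1/(-10 - 14) = 27508/3 + 1/(-24) = 27508/3 - 1/24 = 220063/24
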